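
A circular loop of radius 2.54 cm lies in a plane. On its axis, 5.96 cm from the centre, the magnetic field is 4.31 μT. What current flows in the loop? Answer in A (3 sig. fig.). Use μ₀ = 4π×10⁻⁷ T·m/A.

On the axis of a loop, B = μ₀IR²/[2(R²+z²)^(3/2)], so I = 2B(R²+z²)^(3/2)/(μ₀R²).
R² + z² = 0.0006452 + 0.003552 = 0.004197 m²; raised to 3/2 gives 2.72×10⁻⁴ m³.
I = 2 × 4.31×10⁻⁶ × 2.72×10⁻⁴ / (1.26×10⁻⁶ × 0.0006452) = 2.89 A.

I ≈ 2.89 A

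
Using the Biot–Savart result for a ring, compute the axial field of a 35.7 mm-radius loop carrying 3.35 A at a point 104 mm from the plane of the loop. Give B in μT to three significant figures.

On the axis of a circular loop, B = μ₀IR² / [2(R²+z²)^(3/2)].
R² + z² = (0.0357)² + (0.104)² = 0.01209 m², and (R²+z²)^(3/2) = 1.33×10⁻³ m³.
B = (4π×10⁻⁷ × 3.35 × 0.001274) / (2 × 1.33×10⁻³) = 2.02×10⁻⁶ T.

B ≈ 2.02 μT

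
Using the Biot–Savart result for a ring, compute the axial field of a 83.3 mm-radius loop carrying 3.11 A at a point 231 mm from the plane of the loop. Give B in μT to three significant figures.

On the axis of a circular loop, B = μ₀IR² / [2(R²+z²)^(3/2)].
R² + z² = (0.0833)² + (0.231)² = 0.0603 m², and (R²+z²)^(3/2) = 1.48×10⁻² m³.
B = (4π×10⁻⁷ × 3.11 × 0.006939) / (2 × 1.48×10⁻²) = 9.16×10⁻⁷ T.

B ≈ 0.916 μT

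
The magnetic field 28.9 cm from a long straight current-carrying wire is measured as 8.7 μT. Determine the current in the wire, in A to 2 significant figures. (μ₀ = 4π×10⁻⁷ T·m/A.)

For a long straight wire B = μ₀I/(2πd), so I = 2πdB/μ₀.
I = 2π × 0.289 × 8.70×10⁻⁶ / (4π×10⁻⁷) = 12.6 A.

I ≈ 13 A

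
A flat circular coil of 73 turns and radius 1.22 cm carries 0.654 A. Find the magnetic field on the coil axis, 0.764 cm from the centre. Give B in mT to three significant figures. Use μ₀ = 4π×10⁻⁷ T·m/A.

For an N-turn flat coil, B = Nμ₀IR²/[2(R²+z²)^(3/2)] with R = 0.0122 m, z = 0.00764 m.
B = 73 × 2.05×10⁻⁵ T = 1.50×10⁻³ T.

B ≈ 1.50 mT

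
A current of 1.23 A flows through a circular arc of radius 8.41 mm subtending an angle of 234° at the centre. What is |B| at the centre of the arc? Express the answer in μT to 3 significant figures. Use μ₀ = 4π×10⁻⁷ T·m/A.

B ≈ 59.7 μT

The Biot–Savart field of a circular arc at its centre is B = μ₀Iφ/(4πR), with φ = 4.084 rad.
B = (4π×10⁻⁷ × 1.23 × 4.084) / (4π × 0.00841) = 5.97×10⁻⁵ T.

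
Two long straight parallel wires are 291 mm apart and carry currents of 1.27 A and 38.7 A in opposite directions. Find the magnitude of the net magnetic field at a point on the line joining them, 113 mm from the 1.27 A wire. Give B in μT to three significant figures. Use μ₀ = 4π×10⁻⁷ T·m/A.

B ≈ 45.7 μT

Each long wire gives B = μ₀I/(2πd). Distances are d₁ = 0.113 m and d₂ = 0.178 m.
B₁ = 2.25×10⁻⁶ T, B₂ = 4.35×10⁻⁵ T.
Between antiparallel currents both contributions point the same way, so they add. B = B₁ + B₂ = 2.25×10⁻⁶ + 4.35×10⁻⁵ = 4.57×10⁻⁵ T.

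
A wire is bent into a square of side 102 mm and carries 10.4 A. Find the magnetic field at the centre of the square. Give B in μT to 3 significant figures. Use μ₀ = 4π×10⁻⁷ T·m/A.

B ≈ 115 μT

Each side is a finite straight segment at perpendicular distance d = a/(2 tan(π/4)) = 0.051 m from the centre, with end-angles ±π/4.
One side contributes B₁ = (μ₀I/4πd)·2 sin(π/4) = 2.88×10⁻⁵ T.
All 4 sides add in the same direction: B = 4 × 2.88×10⁻⁵ = 1.15×10⁻⁴ T.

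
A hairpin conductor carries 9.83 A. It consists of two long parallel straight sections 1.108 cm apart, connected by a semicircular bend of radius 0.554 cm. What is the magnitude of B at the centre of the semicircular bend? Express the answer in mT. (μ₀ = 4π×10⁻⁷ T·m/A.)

The semicircular arc contributes B_arc = μ₀I·π/(4πR) = μ₀I/(4R) = 5.57×10⁻⁴ T.
Each semi-infinite lead is at perpendicular distance R = 0.00554 m from the centre, with the perpendicular foot at its near end, so it contributes μ₀I/(4πR); both point the same way, together 3.55×10⁻⁴ T.
Arc and leads all point the same direction: B = 5.57×10⁻⁴ + 3.55×10⁻⁴ = 9.12×10⁻⁴ T.

B ≈ 0.912 mT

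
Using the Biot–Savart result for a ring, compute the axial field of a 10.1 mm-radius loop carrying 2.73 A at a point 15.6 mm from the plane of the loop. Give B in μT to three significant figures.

On the axis of a circular loop, B = μ₀IR² / [2(R²+z²)^(3/2)].
R² + z² = (0.0101)² + (0.0156)² = 0.0003454 m², and (R²+z²)^(3/2) = 6.42×10⁻⁶ m³.
B = (4π×10⁻⁷ × 2.73 × 0.000102) / (2 × 6.42×10⁻⁶) = 2.73×10⁻⁵ T.

B ≈ 27.3 μT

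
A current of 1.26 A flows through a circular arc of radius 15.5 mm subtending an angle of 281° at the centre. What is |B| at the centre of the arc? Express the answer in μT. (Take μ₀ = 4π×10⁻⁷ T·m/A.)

The Biot–Savart field of a circular arc at its centre is B = μ₀Iφ/(4πR), with φ = 4.904 rad.
B = (4π×10⁻⁷ × 1.26 × 4.904) / (4π × 0.0155) = 3.99×10⁻⁵ T.

B ≈ 39.9 μT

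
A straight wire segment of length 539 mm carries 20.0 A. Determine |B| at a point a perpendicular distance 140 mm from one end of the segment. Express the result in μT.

For a finite straight segment, B = (μ₀I/4πd)(sinθ₁ + sinθ₂), where θ₁, θ₂ are the angles from the perpendicular to each end.
The perpendicular foot is at one end, so the two end-offsets along the wire are 0 and L = 0.539 m.
sinθ₁ = 0/√(0²+0.14²) = 0.0000; sinθ₂ = 0.539/√(0.539²+0.14²) = 0.9679.
B = (4π×10⁻⁷ × 20.0) / (4π × 0.14) × (0.0000 + 0.9679) = 1.38×10⁻⁵ T.

B ≈ 13.8 μT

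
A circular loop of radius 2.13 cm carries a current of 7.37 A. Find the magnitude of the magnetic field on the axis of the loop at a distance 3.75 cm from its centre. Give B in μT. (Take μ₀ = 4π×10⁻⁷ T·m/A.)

On the axis of a circular loop, B = μ₀IR² / [2(R²+z²)^(3/2)].
R² + z² = (0.0213)² + (0.0375)² = 0.00186 m², and (R²+z²)^(3/2) = 8.02×10⁻⁵ m³.
B = (4π×10⁻⁷ × 7.37 × 0.0004537) / (2 × 8.02×10⁻⁵) = 2.62×10⁻⁵ T.

B ≈ 26.2 μT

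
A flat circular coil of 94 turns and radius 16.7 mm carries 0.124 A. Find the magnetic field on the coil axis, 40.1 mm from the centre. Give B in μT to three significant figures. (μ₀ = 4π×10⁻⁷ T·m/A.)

For an N-turn flat coil, B = Nμ₀IR²/[2(R²+z²)^(3/2)] with R = 0.0167 m, z = 0.0401 m.
B = 94 × 2.65×10⁻⁷ T = 2.49×10⁻⁵ T.

B ≈ 24.9 μT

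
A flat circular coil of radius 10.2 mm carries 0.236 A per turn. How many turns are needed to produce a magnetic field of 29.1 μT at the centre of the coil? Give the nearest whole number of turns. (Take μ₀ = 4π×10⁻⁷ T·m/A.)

For an N-turn coil, B = Nμ₀I/(2R). A single turn gives B₁ = 1.45×10⁻⁵ T with R = 0.0102 m.
N = B/B₁ = 2.91×10⁻⁵ / 1.45×10⁻⁵ = 2.00.

N = 2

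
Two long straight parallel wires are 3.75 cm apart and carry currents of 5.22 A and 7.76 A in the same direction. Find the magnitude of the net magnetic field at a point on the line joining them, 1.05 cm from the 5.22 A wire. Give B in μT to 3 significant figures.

Each long wire gives B = μ₀I/(2πd). Distances are d₁ = 0.0105 m and d₂ = 0.027 m.
B₁ = 9.94×10⁻⁵ T, B₂ = 5.75×10⁻⁵ T.
Between parallel currents the two contributions point in opposite directions, so they subtract. B = |B₁ − B₂| = |9.94×10⁻⁵ − 5.75×10⁻⁵| = 4.19×10⁻⁵ T.

B ≈ 41.9 μT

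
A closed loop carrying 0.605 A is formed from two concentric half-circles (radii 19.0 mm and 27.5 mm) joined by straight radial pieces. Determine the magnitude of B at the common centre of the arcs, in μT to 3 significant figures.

B ≈ 3.09 μT

The radial connectors point toward the centre, so dl × r̂ = 0 and they contribute nothing.
Each semicircle gives μ₀I/(4R): inner arc 1.00×10⁻⁵ T, outer arc 6.91×10⁻⁶ T.
The two arcs carry current in opposite angular senses, so their fields oppose: B = |1.00×10⁻⁵ − 6.91×10⁻⁶| = 3.09×10⁻⁶ T.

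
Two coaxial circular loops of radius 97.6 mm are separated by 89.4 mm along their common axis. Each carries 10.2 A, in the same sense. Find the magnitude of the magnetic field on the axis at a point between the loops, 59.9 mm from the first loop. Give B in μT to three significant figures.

Each loop contributes B = μ₀IR²/[2(R²+z²)^(3/2)] on the axis, with z measured from that loop.
Loop 1 (z = 0.0599 m): B₁ = 4.07×10⁻⁵ T. Loop 2 (z = 0.0295 m): B₂ = 5.76×10⁻⁵ T.
The fields add: B = B₁ + B₂ = 9.82×10⁻⁵ T.

B ≈ 98.2 μT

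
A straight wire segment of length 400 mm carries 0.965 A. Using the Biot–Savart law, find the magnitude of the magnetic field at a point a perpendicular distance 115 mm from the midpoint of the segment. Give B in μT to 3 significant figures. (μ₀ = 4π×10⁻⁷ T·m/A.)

B ≈ 1.45 μT

For a finite straight segment, B = (μ₀I/4πd)(sinθ₁ + sinθ₂), where θ₁, θ₂ are the angles from the perpendicular to each end.
The perpendicular from the point meets the wire at its midpoint, so each end is L/2 = 0.2 m away along the wire.
sinθ₁ = 0.2/√(0.2²+0.115²) = 0.8669; sinθ₂ = 0.2/√(0.2²+0.115²) = 0.8669.
B = (4π×10⁻⁷ × 0.965) / (4π × 0.115) × (0.8669 + 0.8669) = 1.45×10⁻⁶ T.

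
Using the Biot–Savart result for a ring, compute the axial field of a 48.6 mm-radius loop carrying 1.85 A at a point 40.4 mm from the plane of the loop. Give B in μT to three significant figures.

B ≈ 10.9 μT

On the axis of a circular loop, B = μ₀IR² / [2(R²+z²)^(3/2)].
R² + z² = (0.0486)² + (0.0404)² = 0.003994 m², and (R²+z²)^(3/2) = 2.52×10⁻⁴ m³.
B = (4π×10⁻⁷ × 1.85 × 0.002362) / (2 × 2.52×10⁻⁴) = 1.09×10⁻⁵ T.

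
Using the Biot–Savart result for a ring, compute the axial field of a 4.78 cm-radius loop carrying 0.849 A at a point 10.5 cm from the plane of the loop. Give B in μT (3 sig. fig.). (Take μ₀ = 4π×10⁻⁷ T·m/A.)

On the axis of a circular loop, B = μ₀IR² / [2(R²+z²)^(3/2)].
R² + z² = (0.0478)² + (0.105)² = 0.01331 m², and (R²+z²)^(3/2) = 1.54×10⁻³ m³.
B = (4π×10⁻⁷ × 0.849 × 0.002285) / (2 × 1.54×10⁻³) = 7.94×10⁻⁷ T.

B ≈ 0.794 μT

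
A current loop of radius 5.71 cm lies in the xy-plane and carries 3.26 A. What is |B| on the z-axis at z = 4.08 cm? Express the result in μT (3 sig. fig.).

On the axis of a circular loop, B = μ₀IR² / [2(R²+z²)^(3/2)].
R² + z² = (0.0571)² + (0.0408)² = 0.004925 m², and (R²+z²)^(3/2) = 3.46×10⁻⁴ m³.
B = (4π×10⁻⁷ × 3.26 × 0.00326) / (2 × 3.46×10⁻⁴) = 1.93×10⁻⁵ T.

B ≈ 19.3 μT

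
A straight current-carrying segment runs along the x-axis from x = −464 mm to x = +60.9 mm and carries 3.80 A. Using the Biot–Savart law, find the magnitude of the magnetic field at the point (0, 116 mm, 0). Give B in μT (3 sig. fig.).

For a finite straight segment, B = (μ₀I/4πd)(sinθ₁ + sinθ₂), where θ₁, θ₂ are the angles from the perpendicular to each end.
The perpendicular distance is d = 0.116 m; the end-offsets along the wire are a = 0.464 m and b = 0.0609 m.
sinθ₁ = 0.464/√(0.464²+0.116²) = 0.9701; sinθ₂ = 0.0609/√(0.0609²+0.116²) = 0.4648.
B = (4π×10⁻⁷ × 3.80) / (4π × 0.116) × (0.9701 + 0.4648) = 4.70×10⁻⁶ T.

B ≈ 4.70 μT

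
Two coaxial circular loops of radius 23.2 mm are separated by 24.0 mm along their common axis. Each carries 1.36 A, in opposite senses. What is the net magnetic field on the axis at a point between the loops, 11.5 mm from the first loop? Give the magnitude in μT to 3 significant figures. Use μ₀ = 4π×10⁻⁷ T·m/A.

B ≈ 1.36 μT

Each loop contributes B = μ₀IR²/[2(R²+z²)^(3/2)] on the axis, with z measured from that loop.
Loop 1 (z = 0.0115 m): B₁ = 2.65×10⁻⁵ T. Loop 2 (z = 0.0125 m): B₂ = 2.51×10⁻⁵ T.
The fields oppose: B = |B₁ − B₂| = 1.36×10⁻⁶ T.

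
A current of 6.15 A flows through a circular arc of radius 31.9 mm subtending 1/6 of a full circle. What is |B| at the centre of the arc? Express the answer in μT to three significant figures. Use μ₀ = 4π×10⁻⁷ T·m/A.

The Biot–Savart field of a circular arc at its centre is B = μ₀Iφ/(4πR), with φ = 1.047 rad.
B = (4π×10⁻⁷ × 6.15 × 1.047) / (4π × 0.0319) = 2.02×10⁻⁵ T.

B ≈ 20.2 μT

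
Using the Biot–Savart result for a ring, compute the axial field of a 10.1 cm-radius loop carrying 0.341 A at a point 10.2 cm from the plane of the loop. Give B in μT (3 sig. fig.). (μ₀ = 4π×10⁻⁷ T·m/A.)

B ≈ 0.739 μT

On the axis of a circular loop, B = μ₀IR² / [2(R²+z²)^(3/2)].
R² + z² = (0.101)² + (0.102)² = 0.0206 m², and (R²+z²)^(3/2) = 2.96×10⁻³ m³.
B = (4π×10⁻⁷ × 0.341 × 0.0102) / (2 × 2.96×10⁻³) = 7.39×10⁻⁷ T.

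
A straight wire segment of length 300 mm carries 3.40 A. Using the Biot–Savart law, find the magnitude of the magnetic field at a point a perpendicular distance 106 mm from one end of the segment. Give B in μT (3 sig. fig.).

For a finite straight segment, B = (μ₀I/4πd)(sinθ₁ + sinθ₂), where θ₁, θ₂ are the angles from the perpendicular to each end.
The perpendicular foot is at one end, so the two end-offsets along the wire are 0 and L = 0.3 m.
sinθ₁ = 0/√(0²+0.106²) = 0.0000; sinθ₂ = 0.3/√(0.3²+0.106²) = 0.9429.
B = (4π×10⁻⁷ × 3.40) / (4π × 0.106) × (0.0000 + 0.9429) = 3.02×10⁻⁶ T.

B ≈ 3.02 μT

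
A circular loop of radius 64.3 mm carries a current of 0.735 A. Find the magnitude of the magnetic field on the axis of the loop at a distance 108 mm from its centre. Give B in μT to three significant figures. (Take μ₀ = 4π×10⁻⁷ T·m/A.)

B ≈ 0.962 μT

On the axis of a circular loop, B = μ₀IR² / [2(R²+z²)^(3/2)].
R² + z² = (0.0643)² + (0.108)² = 0.0158 m², and (R²+z²)^(3/2) = 1.99×10⁻³ m³.
B = (4π×10⁻⁷ × 0.735 × 0.004134) / (2 × 1.99×10⁻³) = 9.62×10⁻⁷ T.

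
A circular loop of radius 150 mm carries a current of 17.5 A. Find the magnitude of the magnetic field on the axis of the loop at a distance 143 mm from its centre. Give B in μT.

B ≈ 27.8 μT

On the axis of a circular loop, B = μ₀IR² / [2(R²+z²)^(3/2)].
R² + z² = (0.15)² + (0.143)² = 0.04295 m², and (R²+z²)^(3/2) = 8.90×10⁻³ m³.
B = (4π×10⁻⁷ × 17.5 × 0.0225) / (2 × 8.90×10⁻³) = 2.78×10⁻⁵ T.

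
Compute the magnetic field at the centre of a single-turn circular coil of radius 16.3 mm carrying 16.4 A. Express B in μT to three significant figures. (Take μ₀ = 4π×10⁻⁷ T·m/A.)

At the centre of a circular loop the Biot–Savart law gives B = μ₀I/(2R).
B = (4π×10⁻⁷ × 16.4) / (2 × 0.0163) = 6.32×10⁻⁴ T.

B ≈ 632 μT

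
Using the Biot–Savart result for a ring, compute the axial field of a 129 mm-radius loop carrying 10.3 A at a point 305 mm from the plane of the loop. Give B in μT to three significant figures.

B ≈ 2.97 μT

On the axis of a circular loop, B = μ₀IR² / [2(R²+z²)^(3/2)].
R² + z² = (0.129)² + (0.305)² = 0.1097 m², and (R²+z²)^(3/2) = 3.63×10⁻² m³.
B = (4π×10⁻⁷ × 10.3 × 0.01664) / (2 × 3.63×10⁻²) = 2.97×10⁻⁶ T.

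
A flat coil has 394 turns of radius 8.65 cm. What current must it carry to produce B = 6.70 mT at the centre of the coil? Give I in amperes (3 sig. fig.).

I ≈ 2.34 A

For an N-turn coil, B = Nμ₀I/(2R) with R = 0.0865 m, so I = 2RB/(Nμ₀) = 2 × 0.0865 × 6.70×10⁻³ / (394 × 4π×10⁻⁷) = 2.34 A.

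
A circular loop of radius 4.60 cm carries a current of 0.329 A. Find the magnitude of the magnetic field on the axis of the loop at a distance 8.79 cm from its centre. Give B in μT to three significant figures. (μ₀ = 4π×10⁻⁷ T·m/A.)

B ≈ 0.448 μT

On the axis of a circular loop, B = μ₀IR² / [2(R²+z²)^(3/2)].
R² + z² = (0.046)² + (0.0879)² = 0.009842 m², and (R²+z²)^(3/2) = 9.76×10⁻⁴ m³.
B = (4π×10⁻⁷ × 0.329 × 0.002116) / (2 × 9.76×10⁻⁴) = 4.48×10⁻⁷ T.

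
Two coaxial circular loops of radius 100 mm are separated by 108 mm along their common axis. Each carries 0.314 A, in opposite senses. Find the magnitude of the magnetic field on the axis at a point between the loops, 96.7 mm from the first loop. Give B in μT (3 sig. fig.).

B ≈ 1.20 μT

Each loop contributes B = μ₀IR²/[2(R²+z²)^(3/2)] on the axis, with z measured from that loop.
Loop 1 (z = 0.0967 m): B₁ = 7.33×10⁻⁷ T. Loop 2 (z = 0.0113 m): B₂ = 1.94×10⁻⁶ T.
The fields oppose: B = |B₁ − B₂| = 1.20×10⁻⁶ T.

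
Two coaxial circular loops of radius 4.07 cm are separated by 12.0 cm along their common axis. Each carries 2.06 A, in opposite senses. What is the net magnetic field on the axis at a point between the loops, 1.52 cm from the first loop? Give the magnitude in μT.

Each loop contributes B = μ₀IR²/[2(R²+z²)^(3/2)] on the axis, with z measured from that loop.
Loop 1 (z = 0.0152 m): B₁ = 2.61×10⁻⁵ T. Loop 2 (z = 0.1048 m): B₂ = 1.51×10⁻⁶ T.
The fields oppose: B = |B₁ − B₂| = 2.46×10⁻⁵ T.

B ≈ 24.6 μT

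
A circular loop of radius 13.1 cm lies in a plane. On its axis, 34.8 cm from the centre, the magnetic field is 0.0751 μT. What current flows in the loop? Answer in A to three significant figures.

I ≈ 0.358 A

On the axis of a loop, B = μ₀IR²/[2(R²+z²)^(3/2)], so I = 2B(R²+z²)^(3/2)/(μ₀R²).
R² + z² = 0.01716 + 0.1211 = 0.1383 m²; raised to 3/2 gives 5.14×10⁻² m³.
I = 2 × 7.51×10⁻⁸ × 5.14×10⁻² / (1.26×10⁻⁶ × 0.01716) = 0.358 A.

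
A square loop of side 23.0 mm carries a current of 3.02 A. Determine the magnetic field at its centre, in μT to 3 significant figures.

Each side is a finite straight segment at perpendicular distance d = a/(2 tan(π/4)) = 0.0115 m from the centre, with end-angles ±π/4.
One side contributes B₁ = (μ₀I/4πd)·2 sin(π/4) = 3.71×10⁻⁵ T.
All 4 sides add in the same direction: B = 4 × 3.71×10⁻⁵ = 1.49×10⁻⁴ T.

B ≈ 149 μT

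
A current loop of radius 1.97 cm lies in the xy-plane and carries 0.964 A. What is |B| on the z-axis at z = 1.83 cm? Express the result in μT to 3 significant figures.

B ≈ 12.1 μT

On the axis of a circular loop, B = μ₀IR² / [2(R²+z²)^(3/2)].
R² + z² = (0.0197)² + (0.0183)² = 0.000723 m², and (R²+z²)^(3/2) = 1.94×10⁻⁵ m³.
B = (4π×10⁻⁷ × 0.964 × 0.0003881) / (2 × 1.94×10⁻⁵) = 1.21×10⁻⁵ T.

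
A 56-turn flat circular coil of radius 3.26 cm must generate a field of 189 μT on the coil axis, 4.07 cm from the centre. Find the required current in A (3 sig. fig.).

I ≈ 0.717 A

For an N-turn coil, B = Nμ₀IR²/[2(R²+z²)^(3/2)] with R = 0.0326 m, z = 0.0407 m, so I = 2B(R²+z²)^(3/2)/(Nμ₀R²) = 2 × 1.89×10⁻⁴ × 1.42×10⁻⁴ / (56 × 4π×10⁻⁷ × 0.001063) = 0.717 A.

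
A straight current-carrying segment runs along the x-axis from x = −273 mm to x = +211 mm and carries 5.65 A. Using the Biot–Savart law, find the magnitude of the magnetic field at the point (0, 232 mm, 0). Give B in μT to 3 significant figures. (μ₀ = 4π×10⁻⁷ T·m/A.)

B ≈ 3.49 μT

For a finite straight segment, B = (μ₀I/4πd)(sinθ₁ + sinθ₂), where θ₁, θ₂ are the angles from the perpendicular to each end.
The perpendicular distance is d = 0.232 m; the end-offsets along the wire are a = 0.273 m and b = 0.211 m.
sinθ₁ = 0.273/√(0.273²+0.232²) = 0.7620; sinθ₂ = 0.211/√(0.211²+0.232²) = 0.6728.
B = (4π×10⁻⁷ × 5.65) / (4π × 0.232) × (0.7620 + 0.6728) = 3.49×10⁻⁶ T.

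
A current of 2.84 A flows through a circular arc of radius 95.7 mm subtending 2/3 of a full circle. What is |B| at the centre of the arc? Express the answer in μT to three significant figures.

B ≈ 12.4 μT

The Biot–Savart field of a circular arc at its centre is B = μ₀Iφ/(4πR), with φ = 4.189 rad.
B = (4π×10⁻⁷ × 2.84 × 4.189) / (4π × 0.0957) = 1.24×10⁻⁵ T.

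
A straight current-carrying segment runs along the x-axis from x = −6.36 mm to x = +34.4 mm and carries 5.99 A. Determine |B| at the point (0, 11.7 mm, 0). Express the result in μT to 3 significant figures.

B ≈ 72.9 μT

For a finite straight segment, B = (μ₀I/4πd)(sinθ₁ + sinθ₂), where θ₁, θ₂ are the angles from the perpendicular to each end.
The perpendicular distance is d = 0.0117 m; the end-offsets along the wire are a = 0.00636 m and b = 0.0344 m.
sinθ₁ = 0.00636/√(0.00636²+0.0117²) = 0.4776; sinθ₂ = 0.0344/√(0.0344²+0.0117²) = 0.9467.
B = (4π×10⁻⁷ × 5.99) / (4π × 0.0117) × (0.4776 + 0.9467) = 7.29×10⁻⁵ T.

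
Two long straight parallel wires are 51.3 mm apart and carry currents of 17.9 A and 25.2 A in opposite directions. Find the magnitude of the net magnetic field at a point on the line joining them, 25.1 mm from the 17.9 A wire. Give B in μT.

Each long wire gives B = μ₀I/(2πd). Distances are d₁ = 0.0251 m and d₂ = 0.0262 m.
B₁ = 1.43×10⁻⁴ T, B₂ = 1.92×10⁻⁴ T.
Between antiparallel currents both contributions point the same way, so they add. B = B₁ + B₂ = 1.43×10⁻⁴ + 1.92×10⁻⁴ = 3.35×10⁻⁴ T.

B ≈ 335 μT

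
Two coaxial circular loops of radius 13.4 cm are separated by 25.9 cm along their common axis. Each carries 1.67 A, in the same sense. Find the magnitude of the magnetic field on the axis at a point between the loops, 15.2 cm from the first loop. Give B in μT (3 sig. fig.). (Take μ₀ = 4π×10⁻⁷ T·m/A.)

B ≈ 6.00 μT

Each loop contributes B = μ₀IR²/[2(R²+z²)^(3/2)] on the axis, with z measured from that loop.
Loop 1 (z = 0.152 m): B₁ = 2.26×10⁻⁶ T. Loop 2 (z = 0.107 m): B₂ = 3.74×10⁻⁶ T.
The fields add: B = B₁ + B₂ = 6.00×10⁻⁶ T.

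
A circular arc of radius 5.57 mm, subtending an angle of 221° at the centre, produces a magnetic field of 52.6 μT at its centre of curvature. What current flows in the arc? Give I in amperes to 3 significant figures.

I ≈ 0.760 A

For a circular arc, B = μ₀Iφ/(4πR) with φ in radians; here φ = 3.857 rad.
So I = 4πRB/(μ₀φ) = 4π × 0.00557 × 5.26×10⁻⁵ / (4π×10⁻⁷ × 3.857) = 0.760 A.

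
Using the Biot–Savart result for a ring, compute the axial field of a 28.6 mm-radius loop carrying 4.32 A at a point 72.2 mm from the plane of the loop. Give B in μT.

On the axis of a circular loop, B = μ₀IR² / [2(R²+z²)^(3/2)].
R² + z² = (0.0286)² + (0.0722)² = 0.006031 m², and (R²+z²)^(3/2) = 4.68×10⁻⁴ m³.
B = (4π×10⁻⁷ × 4.32 × 0.000818) / (2 × 4.68×10⁻⁴) = 4.74×10⁻⁶ T.

B ≈ 4.74 μT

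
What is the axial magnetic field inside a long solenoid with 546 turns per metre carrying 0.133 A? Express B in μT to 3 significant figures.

Inside a long solenoid, B = μ₀nI with n = 546 turns/m.
B = 4π×10⁻⁷ × 546 × 0.133 = 9.13×10⁻⁵ T.

B ≈ 91.3 μT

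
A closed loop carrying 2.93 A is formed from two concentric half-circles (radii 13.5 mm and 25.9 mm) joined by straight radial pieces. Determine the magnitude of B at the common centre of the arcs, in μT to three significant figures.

B ≈ 32.6 μT

The radial connectors point toward the centre, so dl × r̂ = 0 and they contribute nothing.
Each semicircle gives μ₀I/(4R): inner arc 6.82×10⁻⁵ T, outer arc 3.55×10⁻⁵ T.
The two arcs carry current in opposite angular senses, so their fields oppose: B = |6.82×10⁻⁵ − 3.55×10⁻⁵| = 3.26×10⁻⁵ T.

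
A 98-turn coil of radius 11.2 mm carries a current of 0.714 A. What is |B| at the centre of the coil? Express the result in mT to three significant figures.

B ≈ 3.93 mT

For an N-turn flat coil, B = Nμ₀I/(2R) with R = 0.0112 m.
B = 98 × 4.01×10⁻⁵ T = 3.93×10⁻³ T.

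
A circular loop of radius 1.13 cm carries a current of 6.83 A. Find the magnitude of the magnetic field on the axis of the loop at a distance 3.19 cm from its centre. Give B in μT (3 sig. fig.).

B ≈ 14.1 μT

On the axis of a circular loop, B = μ₀IR² / [2(R²+z²)^(3/2)].
R² + z² = (0.0113)² + (0.0319)² = 0.001145 m², and (R²+z²)^(3/2) = 3.88×10⁻⁵ m³.
B = (4π×10⁻⁷ × 6.83 × 0.0001277) / (2 × 3.88×10⁻⁵) = 1.41×10⁻⁵ T.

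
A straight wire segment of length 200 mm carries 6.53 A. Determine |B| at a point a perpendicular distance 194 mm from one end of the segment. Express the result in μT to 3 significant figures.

For a finite straight segment, B = (μ₀I/4πd)(sinθ₁ + sinθ₂), where θ₁, θ₂ are the angles from the perpendicular to each end.
The perpendicular foot is at one end, so the two end-offsets along the wire are 0 and L = 0.2 m.
sinθ₁ = 0/√(0²+0.194²) = 0.0000; sinθ₂ = 0.2/√(0.2²+0.194²) = 0.7178.
B = (4π×10⁻⁷ × 6.53) / (4π × 0.194) × (0.0000 + 0.7178) = 2.42×10⁻⁶ T.

B ≈ 2.42 μT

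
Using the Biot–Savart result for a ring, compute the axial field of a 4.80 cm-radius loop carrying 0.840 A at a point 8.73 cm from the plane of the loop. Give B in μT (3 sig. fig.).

B ≈ 1.23 μT

On the axis of a circular loop, B = μ₀IR² / [2(R²+z²)^(3/2)].
R² + z² = (0.048)² + (0.0873)² = 0.009925 m², and (R²+z²)^(3/2) = 9.89×10⁻⁴ m³.
B = (4π×10⁻⁷ × 0.840 × 0.002304) / (2 × 9.89×10⁻⁴) = 1.23×10⁻⁶ T.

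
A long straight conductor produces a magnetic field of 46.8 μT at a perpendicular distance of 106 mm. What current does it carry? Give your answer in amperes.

For a long straight wire B = μ₀I/(2πd), so I = 2πdB/μ₀.
I = 2π × 0.106 × 4.68×10⁻⁵ / (4π×10⁻⁷) = 24.8 A.

I ≈ 24.8 A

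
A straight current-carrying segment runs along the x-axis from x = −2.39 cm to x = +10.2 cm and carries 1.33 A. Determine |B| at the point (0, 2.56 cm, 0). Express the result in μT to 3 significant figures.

For a finite straight segment, B = (μ₀I/4πd)(sinθ₁ + sinθ₂), where θ₁, θ₂ are the angles from the perpendicular to each end.
The perpendicular distance is d = 0.0256 m; the end-offsets along the wire are a = 0.0239 m and b = 0.102 m.
sinθ₁ = 0.0239/√(0.0239²+0.0256²) = 0.6824; sinθ₂ = 0.102/√(0.102²+0.0256²) = 0.9699.
B = (4π×10⁻⁷ × 1.33) / (4π × 0.0256) × (0.6824 + 0.9699) = 8.58×10⁻⁶ T.

B ≈ 8.58 μT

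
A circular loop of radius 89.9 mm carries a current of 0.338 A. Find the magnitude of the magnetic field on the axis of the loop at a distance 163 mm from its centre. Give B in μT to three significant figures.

B ≈ 0.266 μT

On the axis of a circular loop, B = μ₀IR² / [2(R²+z²)^(3/2)].
R² + z² = (0.0899)² + (0.163)² = 0.03465 m², and (R²+z²)^(3/2) = 6.45×10⁻³ m³.
B = (4π×10⁻⁷ × 0.338 × 0.008082) / (2 × 6.45×10⁻³) = 2.66×10⁻⁷ T.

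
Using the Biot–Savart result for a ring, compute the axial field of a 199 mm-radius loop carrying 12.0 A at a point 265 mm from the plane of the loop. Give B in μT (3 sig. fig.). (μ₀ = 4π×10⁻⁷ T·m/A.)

On the axis of a circular loop, B = μ₀IR² / [2(R²+z²)^(3/2)].
R² + z² = (0.199)² + (0.265)² = 0.1098 m², and (R²+z²)^(3/2) = 3.64×10⁻² m³.
B = (4π×10⁻⁷ × 12.0 × 0.0396) / (2 × 3.64×10⁻²) = 8.20×10⁻⁶ T.

B ≈ 8.20 μT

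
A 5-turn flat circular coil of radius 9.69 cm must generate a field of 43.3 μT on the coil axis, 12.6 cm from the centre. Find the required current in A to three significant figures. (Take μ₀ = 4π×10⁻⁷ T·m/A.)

I ≈ 5.90 A

For an N-turn coil, B = Nμ₀IR²/[2(R²+z²)^(3/2)] with R = 0.0969 m, z = 0.126 m, so I = 2B(R²+z²)^(3/2)/(Nμ₀R²) = 2 × 4.33×10⁻⁵ × 4.02×10⁻³ / (5 × 4π×10⁻⁷ × 0.00939) = 5.90 A.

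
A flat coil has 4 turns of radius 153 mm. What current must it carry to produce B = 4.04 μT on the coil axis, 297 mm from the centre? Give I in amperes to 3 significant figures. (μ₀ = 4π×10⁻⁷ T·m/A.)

For an N-turn coil, B = Nμ₀IR²/[2(R²+z²)^(3/2)] with R = 0.153 m, z = 0.297 m, so I = 2B(R²+z²)^(3/2)/(Nμ₀R²) = 2 × 4.04×10⁻⁶ × 3.73×10⁻² / (4 × 4π×10⁻⁷ × 0.02341) = 2.56 A.

I ≈ 2.56 A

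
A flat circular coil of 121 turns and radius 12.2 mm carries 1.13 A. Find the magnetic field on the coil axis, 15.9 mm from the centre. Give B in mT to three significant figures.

B ≈ 1.59 mT

For an N-turn flat coil, B = Nμ₀IR²/[2(R²+z²)^(3/2)] with R = 0.0122 m, z = 0.0159 m.
B = 121 × 1.31×10⁻⁵ T = 1.59×10⁻³ T.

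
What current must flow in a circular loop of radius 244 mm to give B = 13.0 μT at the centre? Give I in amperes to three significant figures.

I ≈ 5.05 A

At the centre of a circular loop B = μ₀I/(2R), so I = 2RB/μ₀.
With R = 0.244 m, I = 2 × 0.244 × 1.30×10⁻⁵ / (4π×10⁻⁷) = 5.05 A.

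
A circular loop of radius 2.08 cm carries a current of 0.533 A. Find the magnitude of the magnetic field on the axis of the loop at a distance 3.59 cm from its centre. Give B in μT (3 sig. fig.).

B ≈ 2.03 μT

On the axis of a circular loop, B = μ₀IR² / [2(R²+z²)^(3/2)].
R² + z² = (0.0208)² + (0.0359)² = 0.001721 m², and (R²+z²)^(3/2) = 7.14×10⁻⁵ m³.
B = (4π×10⁻⁷ × 0.533 × 0.0004326) / (2 × 7.14×10⁻⁵) = 2.03×10⁻⁶ T.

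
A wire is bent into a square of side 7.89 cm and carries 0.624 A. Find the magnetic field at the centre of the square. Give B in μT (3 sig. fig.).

B ≈ 8.95 μT

Each side is a finite straight segment at perpendicular distance d = a/(2 tan(π/4)) = 0.03945 m from the centre, with end-angles ±π/4.
One side contributes B₁ = (μ₀I/4πd)·2 sin(π/4) = 2.24×10⁻⁶ T.
All 4 sides add in the same direction: B = 4 × 2.24×10⁻⁶ = 8.95×10⁻⁶ T.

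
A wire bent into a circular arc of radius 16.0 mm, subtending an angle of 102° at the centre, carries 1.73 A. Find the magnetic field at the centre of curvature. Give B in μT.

B ≈ 19.2 μT

The Biot–Savart field of a circular arc at its centre is B = μ₀Iφ/(4πR), with φ = 1.78 rad.
B = (4π×10⁻⁷ × 1.73 × 1.78) / (4π × 0.016) = 1.92×10⁻⁵ T.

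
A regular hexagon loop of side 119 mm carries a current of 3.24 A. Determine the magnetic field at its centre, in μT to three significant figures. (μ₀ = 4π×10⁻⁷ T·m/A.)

B ≈ 18.9 μT

Each side is a finite straight segment at perpendicular distance d = a/(2 tan(π/6)) = 0.1031 m from the centre, with end-angles ±π/6.
One side contributes B₁ = (μ₀I/4πd)·2 sin(π/6) = 3.14×10⁻⁶ T.
All 6 sides add in the same direction: B = 6 × 3.14×10⁻⁶ = 1.89×10⁻⁵ T.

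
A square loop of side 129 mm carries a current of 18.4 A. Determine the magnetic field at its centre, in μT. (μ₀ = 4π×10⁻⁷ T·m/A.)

Each side is a finite straight segment at perpendicular distance d = a/(2 tan(π/4)) = 0.0645 m from the centre, with end-angles ±π/4.
One side contributes B₁ = (μ₀I/4πd)·2 sin(π/4) = 4.03×10⁻⁵ T.
All 4 sides add in the same direction: B = 4 × 4.03×10⁻⁵ = 1.61×10⁻⁴ T.

B ≈ 161 μT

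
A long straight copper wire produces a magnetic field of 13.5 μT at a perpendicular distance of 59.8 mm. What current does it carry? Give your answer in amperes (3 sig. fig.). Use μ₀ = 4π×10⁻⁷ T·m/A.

For a long straight wire B = μ₀I/(2πd), so I = 2πdB/μ₀.
I = 2π × 0.0598 × 1.35×10⁻⁵ / (4π×10⁻⁷) = 4.04 A.

I ≈ 4.04 A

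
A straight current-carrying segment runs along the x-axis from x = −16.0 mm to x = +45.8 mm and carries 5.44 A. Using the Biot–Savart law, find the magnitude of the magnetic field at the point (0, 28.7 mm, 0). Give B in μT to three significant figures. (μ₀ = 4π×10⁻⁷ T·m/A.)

B ≈ 25.3 μT

For a finite straight segment, B = (μ₀I/4πd)(sinθ₁ + sinθ₂), where θ₁, θ₂ are the angles from the perpendicular to each end.
The perpendicular distance is d = 0.0287 m; the end-offsets along the wire are a = 0.016 m and b = 0.0458 m.
sinθ₁ = 0.016/√(0.016²+0.0287²) = 0.4869; sinθ₂ = 0.0458/√(0.0458²+0.0287²) = 0.8474.
B = (4π×10⁻⁷ × 5.44) / (4π × 0.0287) × (0.4869 + 0.8474) = 2.53×10⁻⁵ T.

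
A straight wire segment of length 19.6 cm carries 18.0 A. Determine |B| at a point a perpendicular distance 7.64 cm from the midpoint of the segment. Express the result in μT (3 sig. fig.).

B ≈ 37.2 μT

For a finite straight segment, B = (μ₀I/4πd)(sinθ₁ + sinθ₂), where θ₁, θ₂ are the angles from the perpendicular to each end.
The perpendicular from the point meets the wire at its midpoint, so each end is L/2 = 0.098 m away along the wire.
sinθ₁ = 0.098/√(0.098²+0.0764²) = 0.7887; sinθ₂ = 0.098/√(0.098²+0.0764²) = 0.7887.
B = (4π×10⁻⁷ × 18.0) / (4π × 0.0764) × (0.7887 + 0.7887) = 3.72×10⁻⁵ T.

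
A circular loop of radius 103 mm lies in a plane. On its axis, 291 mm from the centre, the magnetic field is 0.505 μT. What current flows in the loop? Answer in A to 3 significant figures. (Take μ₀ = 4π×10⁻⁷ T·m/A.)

I ≈ 2.23 A

On the axis of a loop, B = μ₀IR²/[2(R²+z²)^(3/2)], so I = 2B(R²+z²)^(3/2)/(μ₀R²).
R² + z² = 0.01061 + 0.08468 = 0.09529 m²; raised to 3/2 gives 2.94×10⁻² m³.
I = 2 × 5.05×10⁻⁷ × 2.94×10⁻² / (1.26×10⁻⁶ × 0.01061) = 2.23 A.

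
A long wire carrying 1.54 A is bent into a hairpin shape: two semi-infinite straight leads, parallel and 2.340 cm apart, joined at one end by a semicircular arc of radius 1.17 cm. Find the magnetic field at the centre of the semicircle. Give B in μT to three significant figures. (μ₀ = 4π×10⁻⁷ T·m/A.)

B ≈ 67.7 μT

The semicircular arc contributes B_arc = μ₀I·π/(4πR) = μ₀I/(4R) = 4.14×10⁻⁵ T.
Each semi-infinite lead is at perpendicular distance R = 0.0117 m from the centre, with the perpendicular foot at its near end, so it contributes μ₀I/(4πR); both point the same way, together 2.63×10⁻⁵ T.
Arc and leads all point the same direction: B = 4.14×10⁻⁵ + 2.63×10⁻⁵ = 6.77×10⁻⁵ T.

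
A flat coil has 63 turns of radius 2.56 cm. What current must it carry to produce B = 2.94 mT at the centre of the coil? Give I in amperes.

I ≈ 1.90 A

For an N-turn coil, B = Nμ₀I/(2R) with R = 0.0256 m, so I = 2RB/(Nμ₀) = 2 × 0.0256 × 2.94×10⁻³ / (63 × 4π×10⁻⁷) = 1.90 A.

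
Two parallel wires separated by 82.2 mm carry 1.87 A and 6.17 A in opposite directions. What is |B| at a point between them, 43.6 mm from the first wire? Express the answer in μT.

Each long wire gives B = μ₀I/(2πd). Distances are d₁ = 0.0436 m and d₂ = 0.0386 m.
B₁ = 8.58×10⁻⁶ T, B₂ = 3.20×10⁻⁵ T.
Between antiparallel currents both contributions point the same way, so they add. B = B₁ + B₂ = 8.58×10⁻⁶ + 3.20×10⁻⁵ = 4.05×10⁻⁵ T.

B ≈ 40.5 μT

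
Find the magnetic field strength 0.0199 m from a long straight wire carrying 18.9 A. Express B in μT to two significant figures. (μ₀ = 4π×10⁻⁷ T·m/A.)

B ≈ 190 μT

For an infinitely long straight wire, B = μ₀I/(2πd).
B = (4π×10⁻⁷ × 18.9) / (2π × 0.0199) = 1.90×10⁻⁴ T.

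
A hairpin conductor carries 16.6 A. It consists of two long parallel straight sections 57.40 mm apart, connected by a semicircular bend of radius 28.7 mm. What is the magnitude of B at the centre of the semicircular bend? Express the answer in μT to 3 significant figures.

B ≈ 297 μT

The semicircular arc contributes B_arc = μ₀I·π/(4πR) = μ₀I/(4R) = 1.82×10⁻⁴ T.
Each semi-infinite lead is at perpendicular distance R = 0.0287 m from the centre, with the perpendicular foot at its near end, so it contributes μ₀I/(4πR); both point the same way, together 1.16×10⁻⁴ T.
Arc and leads all point the same direction: B = 1.82×10⁻⁴ + 1.16×10⁻⁴ = 2.97×10⁻⁴ T.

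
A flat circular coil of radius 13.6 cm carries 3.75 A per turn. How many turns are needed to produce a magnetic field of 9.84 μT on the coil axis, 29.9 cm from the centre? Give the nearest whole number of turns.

For an N-turn coil, B = Nμ₀IR²/[2(R²+z²)^(3/2)]. A single turn gives B₁ = 1.23×10⁻⁶ T with R = 0.136 m, z = 0.299 m.
N = B/B₁ = 9.84×10⁻⁶ / 1.23×10⁻⁶ = 8.00.

N = 8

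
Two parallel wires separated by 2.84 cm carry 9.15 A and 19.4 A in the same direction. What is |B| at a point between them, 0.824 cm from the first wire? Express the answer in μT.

B ≈ 29.6 μT

Each long wire gives B = μ₀I/(2πd). Distances are d₁ = 0.00824 m and d₂ = 0.02016 m.
B₁ = 2.22×10⁻⁴ T, B₂ = 1.92×10⁻⁴ T.
Between parallel currents the two contributions point in opposite directions, so they subtract. B = |B₁ − B₂| = |2.22×10⁻⁴ − 1.92×10⁻⁴| = 2.96×10⁻⁵ T.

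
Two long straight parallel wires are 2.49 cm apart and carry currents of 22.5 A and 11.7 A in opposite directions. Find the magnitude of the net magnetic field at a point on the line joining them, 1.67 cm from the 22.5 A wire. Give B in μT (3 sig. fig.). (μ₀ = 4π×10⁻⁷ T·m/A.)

Each long wire gives B = μ₀I/(2πd). Distances are d₁ = 0.0167 m and d₂ = 0.0082 m.
B₁ = 2.69×10⁻⁴ T, B₂ = 2.85×10⁻⁴ T.
Between antiparallel currents both contributions point the same way, so they add. B = B₁ + B₂ = 2.69×10⁻⁴ + 2.85×10⁻⁴ = 5.55×10⁻⁴ T.

B ≈ 555 μT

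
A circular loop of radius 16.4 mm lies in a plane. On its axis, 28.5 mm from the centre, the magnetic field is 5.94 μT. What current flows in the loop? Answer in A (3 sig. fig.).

On the axis of a loop, B = μ₀IR²/[2(R²+z²)^(3/2)], so I = 2B(R²+z²)^(3/2)/(μ₀R²).
R² + z² = 0.000269 + 0.0008123 = 0.001081 m²; raised to 3/2 gives 3.56×10⁻⁵ m³.
I = 2 × 5.94×10⁻⁶ × 3.56×10⁻⁵ / (1.26×10⁻⁶ × 0.000269) = 1.25 A.

I ≈ 1.25 A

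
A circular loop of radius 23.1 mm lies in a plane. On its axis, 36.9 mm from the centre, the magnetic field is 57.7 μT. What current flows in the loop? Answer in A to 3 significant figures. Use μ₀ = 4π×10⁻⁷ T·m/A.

On the axis of a loop, B = μ₀IR²/[2(R²+z²)^(3/2)], so I = 2B(R²+z²)^(3/2)/(μ₀R²).
R² + z² = 0.0005336 + 0.001362 = 0.001895 m²; raised to 3/2 gives 8.25×10⁻⁵ m³.
I = 2 × 5.77×10⁻⁵ × 8.25×10⁻⁵ / (1.26×10⁻⁶ × 0.0005336) = 14.2 A.

I ≈ 14.2 A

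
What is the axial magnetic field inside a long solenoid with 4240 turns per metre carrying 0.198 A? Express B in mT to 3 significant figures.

B ≈ 1.05 mT

Inside a long solenoid, B = μ₀nI with n = 4240 turns/m.
B = 4π×10⁻⁷ × 4240 × 0.198 = 1.05×10⁻³ T.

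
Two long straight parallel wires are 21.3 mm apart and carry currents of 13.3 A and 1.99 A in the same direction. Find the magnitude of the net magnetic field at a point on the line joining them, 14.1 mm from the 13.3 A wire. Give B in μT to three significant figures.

Each long wire gives B = μ₀I/(2πd). Distances are d₁ = 0.0141 m and d₂ = 0.0072 m.
B₁ = 1.89×10⁻⁴ T, B₂ = 5.53×10⁻⁵ T.
Between parallel currents the two contributions point in opposite directions, so they subtract. B = |B₁ − B₂| = |1.89×10⁻⁴ − 5.53×10⁻⁵| = 1.33×10⁻⁴ T.

B ≈ 133 μT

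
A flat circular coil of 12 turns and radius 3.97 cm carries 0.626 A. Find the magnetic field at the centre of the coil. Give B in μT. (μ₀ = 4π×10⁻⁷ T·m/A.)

For an N-turn flat coil, B = Nμ₀I/(2R) with R = 0.0397 m.
B = 12 × 9.91×10⁻⁶ T = 1.19×10⁻⁴ T.

B ≈ 119 μT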